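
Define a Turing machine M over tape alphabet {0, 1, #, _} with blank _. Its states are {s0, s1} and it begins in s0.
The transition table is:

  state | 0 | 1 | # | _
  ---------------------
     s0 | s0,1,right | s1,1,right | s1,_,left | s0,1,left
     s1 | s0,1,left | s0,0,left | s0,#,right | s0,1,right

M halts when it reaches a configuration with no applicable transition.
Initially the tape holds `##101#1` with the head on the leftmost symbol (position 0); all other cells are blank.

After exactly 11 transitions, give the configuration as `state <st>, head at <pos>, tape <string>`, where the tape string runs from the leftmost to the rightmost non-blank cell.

state=s0 head=0 tape=_[#]#101#1   (s0,#)→(s1,_,left)
state=s1 head=-1 tape=[_]_#101#1   (s1,_)→(s0,1,right)
state=s0 head=0 tape=1[_]#101#1   (s0,_)→(s0,1,left)
state=s0 head=-1 tape=[1]1#101#1   (s0,1)→(s1,1,right)
state=s1 head=0 tape=1[1]#101#1   (s1,1)→(s0,0,left)
state=s0 head=-1 tape=[1]0#101#1   (s0,1)→(s1,1,right)
state=s1 head=0 tape=1[0]#101#1   (s1,0)→(s0,1,left)
state=s0 head=-1 tape=[1]1#101#1   (s0,1)→(s1,1,right)
state=s1 head=0 tape=1[1]#101#1   (s1,1)→(s0,0,left)
state=s0 head=-1 tape=[1]0#101#1   (s0,1)→(s1,1,right)
state=s1 head=0 tape=1[0]#101#1   (s1,0)→(s0,1,left)
state=s0 head=-1 tape=[1]1#101#1
After 11 steps: state s0, head at -1, tape 11#101#1.

state s0, head at -1, tape 11#101#1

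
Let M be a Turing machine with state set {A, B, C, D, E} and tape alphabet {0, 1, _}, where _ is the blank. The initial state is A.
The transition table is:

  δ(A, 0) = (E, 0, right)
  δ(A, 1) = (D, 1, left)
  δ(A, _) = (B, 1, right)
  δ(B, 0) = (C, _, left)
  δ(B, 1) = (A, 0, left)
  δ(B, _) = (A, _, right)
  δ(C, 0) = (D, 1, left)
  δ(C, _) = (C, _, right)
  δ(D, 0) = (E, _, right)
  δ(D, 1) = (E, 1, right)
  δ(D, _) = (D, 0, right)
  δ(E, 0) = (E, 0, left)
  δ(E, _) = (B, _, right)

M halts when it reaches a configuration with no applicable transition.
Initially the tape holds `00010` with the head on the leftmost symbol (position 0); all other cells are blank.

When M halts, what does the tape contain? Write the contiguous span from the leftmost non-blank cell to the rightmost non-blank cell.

01010

A | _[0]0010   read 0 → write 0, move right, go to E
E | _0[0]010   read 0 → write 0, move left, go to E
E | _[0]0010   read 0 → write 0, move left, go to E
E | [_]00010   read _ → write _, move right, go to B
B | _[0]0010   read 0 → write _, move left, go to C
C | [_]_0010   read _ → write _, move right, go to C
C | _[_]0010   read _ → write _, move right, go to C
C | __[0]010   read 0 → write 1, move left, go to D
D | _[_]1010   read _ → write 0, move right, go to D
D | _0[1]010   read 1 → write 1, move right, go to E
E | _01[0]10   read 0 → write 0, move left, go to E
E | _0[1]010
The non-blank tape span at halt is 01010.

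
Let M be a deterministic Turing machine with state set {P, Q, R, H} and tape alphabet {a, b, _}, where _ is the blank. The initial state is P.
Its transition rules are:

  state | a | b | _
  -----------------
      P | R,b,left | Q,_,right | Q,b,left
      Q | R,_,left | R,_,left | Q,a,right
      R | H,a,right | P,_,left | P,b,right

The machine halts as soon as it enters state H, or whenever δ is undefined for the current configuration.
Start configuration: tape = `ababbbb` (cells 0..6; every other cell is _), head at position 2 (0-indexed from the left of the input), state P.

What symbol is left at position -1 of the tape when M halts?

b

P | _ab[a]bbbb   read a → write b, move left, go to R
R | _a[b]bbbbb   read b → write _, move left, go to P
P | _[a]_bbbbb   read a → write b, move left, go to R
R | [_]b_bbbbb   read _ → write b, move right, go to P
P | b[b]_bbbbb   read b → write _, move right, go to Q
Q | b_[_]bbbbb   read _ → write a, move right, go to Q
Q | b_a[b]bbbb   read b → write _, move left, go to R
R | b_[a]_bbbb   read a → write a, move right, go to H
H | b_a[_]bbbb
Cell -1 holds b when M halts.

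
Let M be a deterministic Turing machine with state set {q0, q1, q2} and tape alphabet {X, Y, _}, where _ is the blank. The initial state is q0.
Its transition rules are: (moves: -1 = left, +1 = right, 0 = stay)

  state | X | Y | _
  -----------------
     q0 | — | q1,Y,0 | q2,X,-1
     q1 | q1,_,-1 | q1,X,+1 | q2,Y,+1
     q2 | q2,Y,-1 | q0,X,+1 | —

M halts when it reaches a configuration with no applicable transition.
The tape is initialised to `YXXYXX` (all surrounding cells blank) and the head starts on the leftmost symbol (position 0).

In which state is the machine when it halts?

q2

q0 | _[Y]XXYXX   read Y → write Y, move 0, go to q1
q1 | _[Y]XXYXX   read Y → write X, move +1, go to q1
q1 | _X[X]XYXX   read X → write _, move -1, go to q1
q1 | _[X]_XYXX   read X → write _, move -1, go to q1
q1 | [_]__XYXX   read _ → write Y, move +1, go to q2
q2 | Y[_]_XYXX
No transition is defined for (q2, _); M halts in state q2.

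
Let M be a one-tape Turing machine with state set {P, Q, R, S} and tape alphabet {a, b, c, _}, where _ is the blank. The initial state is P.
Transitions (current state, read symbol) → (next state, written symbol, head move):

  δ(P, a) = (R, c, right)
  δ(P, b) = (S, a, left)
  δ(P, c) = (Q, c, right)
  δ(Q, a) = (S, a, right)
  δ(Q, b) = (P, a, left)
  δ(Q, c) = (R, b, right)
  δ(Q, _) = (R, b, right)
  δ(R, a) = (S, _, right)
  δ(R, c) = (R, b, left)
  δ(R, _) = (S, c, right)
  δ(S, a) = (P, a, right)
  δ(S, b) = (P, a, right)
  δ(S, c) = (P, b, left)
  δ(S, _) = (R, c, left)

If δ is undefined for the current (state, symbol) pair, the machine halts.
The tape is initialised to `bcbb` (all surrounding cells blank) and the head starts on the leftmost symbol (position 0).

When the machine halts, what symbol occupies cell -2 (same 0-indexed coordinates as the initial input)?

state=P head=0 tape=__[b]cbb_   (P,b)→(S,a,left)
state=S head=-1 tape=_[_]acbb_   (S,_)→(R,c,left)
state=R head=-2 tape=[_]cacbb_   (R,_)→(S,c,right)
state=S head=-1 tape=c[c]acbb_   (S,c)→(P,b,left)
state=P head=-2 tape=[c]bacbb_   (P,c)→(Q,c,right)
state=Q head=-1 tape=c[b]acbb_   (Q,b)→(P,a,left)
state=P head=-2 tape=[c]aacbb_   (P,c)→(Q,c,right)
state=Q head=-1 tape=c[a]acbb_   (Q,a)→(S,a,right)
state=S head=0 tape=ca[a]cbb_   (S,a)→(P,a,right)
state=P head=1 tape=caa[c]bb_   (P,c)→(Q,c,right)
state=Q head=2 tape=caac[b]b_   (Q,b)→(P,a,left)
state=P head=1 tape=caa[c]ab_   (P,c)→(Q,c,right)
state=Q head=2 tape=caac[a]b_   (Q,a)→(S,a,right)
state=S head=3 tape=caaca[b]_   (S,b)→(P,a,right)
state=P head=4 tape=caacaa[_]
Cell -2 holds c when M halts.

c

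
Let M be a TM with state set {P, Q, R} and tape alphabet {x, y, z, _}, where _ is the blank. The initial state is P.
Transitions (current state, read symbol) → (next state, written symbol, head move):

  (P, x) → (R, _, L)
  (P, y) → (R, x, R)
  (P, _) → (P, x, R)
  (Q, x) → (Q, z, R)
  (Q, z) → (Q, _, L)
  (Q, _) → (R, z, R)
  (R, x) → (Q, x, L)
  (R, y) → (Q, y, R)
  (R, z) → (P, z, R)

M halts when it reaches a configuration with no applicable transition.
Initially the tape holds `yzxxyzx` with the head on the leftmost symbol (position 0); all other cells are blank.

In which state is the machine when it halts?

state=P head=0 tape=_[y]zxxyzx   (P,y)→(R,x,R)
state=R head=1 tape=_x[z]xxyzx   (R,z)→(P,z,R)
state=P head=2 tape=_xz[x]xyzx   (P,x)→(R,_,L)
state=R head=1 tape=_x[z]_xyzx   (R,z)→(P,z,R)
state=P head=2 tape=_xz[_]xyzx   (P,_)→(P,x,R)
state=P head=3 tape=_xzx[x]yzx   (P,x)→(R,_,L)
state=R head=2 tape=_xz[x]_yzx   (R,x)→(Q,x,L)
state=Q head=1 tape=_x[z]x_yzx   (Q,z)→(Q,_,L)
state=Q head=0 tape=_[x]_x_yzx   (Q,x)→(Q,z,R)
state=Q head=1 tape=_z[_]x_yzx   (Q,_)→(R,z,R)
state=R head=2 tape=_zz[x]_yzx   (R,x)→(Q,x,L)
state=Q head=1 tape=_z[z]x_yzx   (Q,z)→(Q,_,L)
state=Q head=0 tape=_[z]_x_yzx   (Q,z)→(Q,_,L)
state=Q head=-1 tape=[_]__x_yzx   (Q,_)→(R,z,R)
state=R head=0 tape=z[_]_x_yzx
No transition is defined for (R, _); M halts in state R.

R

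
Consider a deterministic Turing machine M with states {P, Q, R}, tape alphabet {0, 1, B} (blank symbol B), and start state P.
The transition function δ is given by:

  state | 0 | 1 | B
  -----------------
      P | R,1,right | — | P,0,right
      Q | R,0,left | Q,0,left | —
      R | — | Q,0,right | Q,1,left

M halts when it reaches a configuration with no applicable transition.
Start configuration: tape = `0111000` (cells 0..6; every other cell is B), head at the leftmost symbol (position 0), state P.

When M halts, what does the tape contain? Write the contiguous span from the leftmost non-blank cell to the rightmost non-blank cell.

0001000

P | [0]111000   read 0 → write 1, move right, go to R
R | 1[1]11000   read 1 → write 0, move right, go to Q
Q | 10[1]1000   read 1 → write 0, move left, go to Q
Q | 1[0]01000   read 0 → write 0, move left, go to R
R | [1]001000   read 1 → write 0, move right, go to Q
Q | 0[0]01000   read 0 → write 0, move left, go to R
R | [0]001000
The non-blank tape span at halt is 0001000.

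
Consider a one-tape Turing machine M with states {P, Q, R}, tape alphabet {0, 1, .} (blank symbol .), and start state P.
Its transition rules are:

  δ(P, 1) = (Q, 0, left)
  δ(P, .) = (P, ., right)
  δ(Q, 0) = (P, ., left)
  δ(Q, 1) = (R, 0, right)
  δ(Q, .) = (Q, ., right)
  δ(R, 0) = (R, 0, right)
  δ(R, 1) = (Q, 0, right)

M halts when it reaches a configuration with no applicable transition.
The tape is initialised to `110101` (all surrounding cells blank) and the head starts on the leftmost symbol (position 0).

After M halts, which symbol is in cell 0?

P | .[1]10101   read 1 → write 0, move left, go to Q
Q | [.]010101   read . → write ., move right, go to Q
Q | .[0]10101   read 0 → write ., move left, go to P
P | [.].10101   read . → write ., move right, go to P
P | .[.]10101   read . → write ., move right, go to P
P | ..[1]0101   read 1 → write 0, move left, go to Q
Q | .[.]00101   read . → write ., move right, go to Q
Q | ..[0]0101   read 0 → write ., move left, go to P
P | .[.].0101   read . → write ., move right, go to P
P | ..[.]0101   read . → write ., move right, go to P
P | ...[0]101
Cell 0 holds . when M halts.

.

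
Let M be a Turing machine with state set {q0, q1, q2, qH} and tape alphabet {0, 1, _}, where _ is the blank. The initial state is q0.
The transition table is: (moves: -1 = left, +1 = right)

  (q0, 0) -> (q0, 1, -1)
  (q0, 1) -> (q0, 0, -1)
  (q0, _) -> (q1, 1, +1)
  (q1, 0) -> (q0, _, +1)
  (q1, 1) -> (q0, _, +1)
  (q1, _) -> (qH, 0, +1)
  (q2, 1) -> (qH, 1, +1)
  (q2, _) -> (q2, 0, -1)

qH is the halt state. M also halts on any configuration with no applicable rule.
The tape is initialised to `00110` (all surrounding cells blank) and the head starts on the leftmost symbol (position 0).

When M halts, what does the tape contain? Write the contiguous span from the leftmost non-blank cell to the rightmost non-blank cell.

q0 | _[0]0110___   read 0 → write 1, move -1, go to q0
q0 | [_]10110___   read _ → write 1, move +1, go to q1
q1 | 1[1]0110___   read 1 → write _, move +1, go to q0
q0 | 1_[0]110___   read 0 → write 1, move -1, go to q0
q0 | 1[_]1110___   read _ → write 1, move +1, go to q1
q1 | 11[1]110___   read 1 → write _, move +1, go to q0
q0 | 11_[1]10___   read 1 → write 0, move -1, go to q0
q0 | 11[_]010___   read _ → write 1, move +1, go to q1
q1 | 111[0]10___   read 0 → write _, move +1, go to q0
q0 | 111_[1]0___   read 1 → write 0, move -1, go to q0
q0 | 111[_]00___   read _ → write 1, move +1, go to q1
q1 | 1111[0]0___   read 0 → write _, move +1, go to q0
q0 | 1111_[0]___   read 0 → write 1, move -1, go to q0
q0 | 1111[_]1___   read _ → write 1, move +1, go to q1
q1 | 11111[1]___   read 1 → write _, move +1, go to q0
q0 | 11111_[_]__   read _ → write 1, move +1, go to q1
q1 | 11111_1[_]_   read _ → write 0, move +1, go to qH
qH | 11111_10[_]
The non-blank tape span at halt is 11111_10.

11111_10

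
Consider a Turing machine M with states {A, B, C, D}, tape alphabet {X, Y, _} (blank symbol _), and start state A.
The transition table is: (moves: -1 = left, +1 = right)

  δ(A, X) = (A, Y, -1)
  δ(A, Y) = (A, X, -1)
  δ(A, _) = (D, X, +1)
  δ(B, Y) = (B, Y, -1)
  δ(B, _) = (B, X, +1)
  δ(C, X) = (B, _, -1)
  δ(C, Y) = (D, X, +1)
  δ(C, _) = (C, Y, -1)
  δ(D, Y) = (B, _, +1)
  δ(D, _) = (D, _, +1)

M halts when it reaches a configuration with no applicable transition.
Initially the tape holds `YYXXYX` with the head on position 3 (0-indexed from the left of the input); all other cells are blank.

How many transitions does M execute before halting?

A | _YYX[X]YX   read X → write Y, move -1, go to A
A | _YY[X]YYX   read X → write Y, move -1, go to A
A | _Y[Y]YYYX   read Y → write X, move -1, go to A
A | _[Y]XYYYX   read Y → write X, move -1, go to A
A | [_]XXYYYX   read _ → write X, move +1, go to D
D | X[X]XYYYX
M halts after 5 transitions.

5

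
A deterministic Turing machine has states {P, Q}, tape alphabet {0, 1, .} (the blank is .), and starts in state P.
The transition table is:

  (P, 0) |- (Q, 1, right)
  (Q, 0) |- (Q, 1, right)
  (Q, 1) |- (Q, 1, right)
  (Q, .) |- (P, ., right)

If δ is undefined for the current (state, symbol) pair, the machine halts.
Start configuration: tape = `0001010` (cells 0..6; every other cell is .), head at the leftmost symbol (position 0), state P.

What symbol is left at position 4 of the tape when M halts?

1

state=P head=0 tape=[0]001010..   (P,0)→(Q,1,right)
state=Q head=1 tape=1[0]01010..   (Q,0)→(Q,1,right)
state=Q head=2 tape=11[0]1010..   (Q,0)→(Q,1,right)
state=Q head=3 tape=111[1]010..   (Q,1)→(Q,1,right)
state=Q head=4 tape=1111[0]10..   (Q,0)→(Q,1,right)
state=Q head=5 tape=11111[1]0..   (Q,1)→(Q,1,right)
state=Q head=6 tape=111111[0]..   (Q,0)→(Q,1,right)
state=Q head=7 tape=1111111[.].   (Q,.)→(P,.,right)
state=P head=8 tape=1111111.[.]
Cell 4 holds 1 when M halts.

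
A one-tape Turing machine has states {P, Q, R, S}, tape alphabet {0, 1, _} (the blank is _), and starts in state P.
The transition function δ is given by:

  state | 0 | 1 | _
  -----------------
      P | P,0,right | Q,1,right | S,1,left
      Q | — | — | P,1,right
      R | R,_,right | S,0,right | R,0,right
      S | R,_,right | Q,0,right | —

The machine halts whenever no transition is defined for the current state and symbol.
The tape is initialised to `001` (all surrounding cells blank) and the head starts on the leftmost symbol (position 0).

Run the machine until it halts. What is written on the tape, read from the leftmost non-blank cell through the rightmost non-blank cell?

P | [0]01__   read 0 → write 0, move right, go to P
P | 0[0]1__   read 0 → write 0, move right, go to P
P | 00[1]__   read 1 → write 1, move right, go to Q
Q | 001[_]_   read _ → write 1, move right, go to P
P | 0011[_]   read _ → write 1, move left, go to S
S | 001[1]1   read 1 → write 0, move right, go to Q
Q | 0010[1]
The non-blank tape span at halt is 00101.

00101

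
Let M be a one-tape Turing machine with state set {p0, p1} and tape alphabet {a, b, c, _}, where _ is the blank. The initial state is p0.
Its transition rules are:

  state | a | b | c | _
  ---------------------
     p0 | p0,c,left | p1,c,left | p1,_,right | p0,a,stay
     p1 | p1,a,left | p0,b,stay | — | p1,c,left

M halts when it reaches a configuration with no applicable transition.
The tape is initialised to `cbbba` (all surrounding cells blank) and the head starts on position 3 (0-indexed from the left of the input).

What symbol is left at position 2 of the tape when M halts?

c

p0 | cbb[b]a   read b → write c, move left, go to p1
p1 | cb[b]ca   read b → write b, move stay, go to p0
p0 | cb[b]ca   read b → write c, move left, go to p1
p1 | c[b]cca   read b → write b, move stay, go to p0
p0 | c[b]cca   read b → write c, move left, go to p1
p1 | [c]ccca
Cell 2 holds c when M halts.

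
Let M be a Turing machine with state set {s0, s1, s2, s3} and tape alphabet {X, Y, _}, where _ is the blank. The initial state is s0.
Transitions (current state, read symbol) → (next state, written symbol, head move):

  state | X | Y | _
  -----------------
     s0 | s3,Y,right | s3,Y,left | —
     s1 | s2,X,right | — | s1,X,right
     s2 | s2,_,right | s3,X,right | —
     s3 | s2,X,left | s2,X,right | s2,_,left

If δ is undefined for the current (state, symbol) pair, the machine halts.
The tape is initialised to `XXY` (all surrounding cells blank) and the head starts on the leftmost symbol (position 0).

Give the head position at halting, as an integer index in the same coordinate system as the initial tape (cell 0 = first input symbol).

state=s0 head=0 tape=[X]XY_   (s0,X)→(s3,Y,right)
state=s3 head=1 tape=Y[X]Y_   (s3,X)→(s2,X,left)
state=s2 head=0 tape=[Y]XY_   (s2,Y)→(s3,X,right)
state=s3 head=1 tape=X[X]Y_   (s3,X)→(s2,X,left)
state=s2 head=0 tape=[X]XY_   (s2,X)→(s2,_,right)
state=s2 head=1 tape=_[X]Y_   (s2,X)→(s2,_,right)
state=s2 head=2 tape=__[Y]_   (s2,Y)→(s3,X,right)
state=s3 head=3 tape=__X[_]   (s3,_)→(s2,_,left)
state=s2 head=2 tape=__[X]_   (s2,X)→(s2,_,right)
state=s2 head=3 tape=___[_]
At halt the head is at cell 3.

3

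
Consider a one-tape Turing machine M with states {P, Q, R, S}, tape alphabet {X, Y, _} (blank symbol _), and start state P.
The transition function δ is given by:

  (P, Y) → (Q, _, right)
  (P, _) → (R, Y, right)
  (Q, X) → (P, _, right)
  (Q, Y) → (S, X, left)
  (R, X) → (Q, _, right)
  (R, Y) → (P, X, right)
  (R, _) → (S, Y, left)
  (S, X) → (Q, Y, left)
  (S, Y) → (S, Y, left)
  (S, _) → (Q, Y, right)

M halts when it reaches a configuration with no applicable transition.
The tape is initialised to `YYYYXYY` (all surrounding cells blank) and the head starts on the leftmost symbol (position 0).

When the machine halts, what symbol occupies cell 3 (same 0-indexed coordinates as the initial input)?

_

P | [Y]YYYXYY   read Y → write _, move right, go to Q
Q | _[Y]YYXYY   read Y → write X, move left, go to S
S | [_]XYYXYY   read _ → write Y, move right, go to Q
Q | Y[X]YYXYY   read X → write _, move right, go to P
P | Y_[Y]YXYY   read Y → write _, move right, go to Q
Q | Y__[Y]XYY   read Y → write X, move left, go to S
S | Y_[_]XXYY   read _ → write Y, move right, go to Q
Q | Y_Y[X]XYY   read X → write _, move right, go to P
P | Y_Y_[X]YY
Cell 3 holds _ when M halts.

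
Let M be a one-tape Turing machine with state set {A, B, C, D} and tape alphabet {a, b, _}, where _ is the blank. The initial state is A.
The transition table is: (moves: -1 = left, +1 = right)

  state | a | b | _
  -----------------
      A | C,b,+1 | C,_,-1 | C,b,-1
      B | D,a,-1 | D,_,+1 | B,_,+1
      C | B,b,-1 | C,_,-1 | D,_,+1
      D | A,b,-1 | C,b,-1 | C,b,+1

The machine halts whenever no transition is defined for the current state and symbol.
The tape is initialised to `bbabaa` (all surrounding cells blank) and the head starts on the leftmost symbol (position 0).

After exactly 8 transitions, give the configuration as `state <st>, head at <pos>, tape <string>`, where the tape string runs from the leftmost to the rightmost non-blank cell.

state=A head=0 tape=_[b]babaa   (A,b)→(C,_,-1)
state=C head=-1 tape=[_]_babaa   (C,_)→(D,_,+1)
state=D head=0 tape=_[_]babaa   (D,_)→(C,b,+1)
state=C head=1 tape=_b[b]abaa   (C,b)→(C,_,-1)
state=C head=0 tape=_[b]_abaa   (C,b)→(C,_,-1)
state=C head=-1 tape=[_]__abaa   (C,_)→(D,_,+1)
state=D head=0 tape=_[_]_abaa   (D,_)→(C,b,+1)
state=C head=1 tape=_b[_]abaa   (C,_)→(D,_,+1)
state=D head=2 tape=_b_[a]baa
After 8 steps: state D, head at 2, tape b_abaa.

state D, head at 2, tape b_abaa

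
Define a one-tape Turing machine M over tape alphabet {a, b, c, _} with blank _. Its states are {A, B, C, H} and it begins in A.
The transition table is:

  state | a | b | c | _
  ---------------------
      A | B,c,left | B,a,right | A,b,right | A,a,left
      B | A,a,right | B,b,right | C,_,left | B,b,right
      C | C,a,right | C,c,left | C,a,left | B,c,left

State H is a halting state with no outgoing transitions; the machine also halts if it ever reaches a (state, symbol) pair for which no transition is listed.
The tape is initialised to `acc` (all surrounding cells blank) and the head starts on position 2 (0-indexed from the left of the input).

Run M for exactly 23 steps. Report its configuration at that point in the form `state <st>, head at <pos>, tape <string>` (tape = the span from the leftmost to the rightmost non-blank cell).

state A, head at 5, tape acaaaaa

A | ac[c]____   read c → write b, move right, go to A
A | acb[_]___   read _ → write a, move left, go to A
A | ac[b]a___   read b → write a, move right, go to B
B | aca[a]___   read a → write a, move right, go to A
A | acaa[_]__   read _ → write a, move left, go to A
A | aca[a]a__   read a → write c, move left, go to B
B | ac[a]ca__   read a → write a, move right, go to A
A | aca[c]a__   read c → write b, move right, go to A
A | acab[a]__   read a → write c, move left, go to B
B | aca[b]c__   read b → write b, move right, go to B
B | acab[c]__   read c → write _, move left, go to C
C | aca[b]___   read b → write c, move left, go to C
C | ac[a]c___   read a → write a, move right, go to C
C | aca[c]___   read c → write a, move left, go to C
C | ac[a]a___   read a → write a, move right, go to C
C | aca[a]___   read a → write a, move right, go to C
C | acaa[_]__   read _ → write c, move left, go to B
B | aca[a]c__   read a → write a, move right, go to A
A | acaa[c]__   read c → write b, move right, go to A
A | acaab[_]_   read _ → write a, move left, go to A
A | acaa[b]a_   read b → write a, move right, go to B
B | acaaa[a]_   read a → write a, move right, go to A
A | acaaaa[_]   read _ → write a, move left, go to A
A | acaaa[a]a
After 23 steps: state A, head at 5, tape acaaaaa.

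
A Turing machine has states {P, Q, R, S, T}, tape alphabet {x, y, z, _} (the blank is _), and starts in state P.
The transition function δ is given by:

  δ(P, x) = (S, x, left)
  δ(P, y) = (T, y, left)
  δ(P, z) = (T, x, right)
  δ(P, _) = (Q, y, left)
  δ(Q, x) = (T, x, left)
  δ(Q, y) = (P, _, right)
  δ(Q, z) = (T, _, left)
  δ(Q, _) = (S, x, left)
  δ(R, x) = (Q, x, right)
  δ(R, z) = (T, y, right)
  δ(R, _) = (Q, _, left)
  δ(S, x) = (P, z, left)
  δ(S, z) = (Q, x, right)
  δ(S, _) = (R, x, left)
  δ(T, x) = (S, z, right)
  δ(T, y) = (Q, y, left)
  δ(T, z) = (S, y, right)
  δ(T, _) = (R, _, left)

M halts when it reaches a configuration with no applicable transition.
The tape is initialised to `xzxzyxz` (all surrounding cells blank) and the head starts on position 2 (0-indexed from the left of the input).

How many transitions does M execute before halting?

state=P head=2 tape=xz[x]zyxz   (P,x)→(S,x,left)
state=S head=1 tape=x[z]xzyxz   (S,z)→(Q,x,right)
state=Q head=2 tape=xx[x]zyxz   (Q,x)→(T,x,left)
state=T head=1 tape=x[x]xzyxz   (T,x)→(S,z,right)
state=S head=2 tape=xz[x]zyxz   (S,x)→(P,z,left)
state=P head=1 tape=x[z]zzyxz   (P,z)→(T,x,right)
state=T head=2 tape=xx[z]zyxz   (T,z)→(S,y,right)
state=S head=3 tape=xxy[z]yxz   (S,z)→(Q,x,right)
state=Q head=4 tape=xxyx[y]xz   (Q,y)→(P,_,right)
state=P head=5 tape=xxyx_[x]z   (P,x)→(S,x,left)
state=S head=4 tape=xxyx[_]xz   (S,_)→(R,x,left)
state=R head=3 tape=xxy[x]xxz   (R,x)→(Q,x,right)
state=Q head=4 tape=xxyx[x]xz   (Q,x)→(T,x,left)
state=T head=3 tape=xxy[x]xxz   (T,x)→(S,z,right)
state=S head=4 tape=xxyz[x]xz   (S,x)→(P,z,left)
state=P head=3 tape=xxy[z]zxz   (P,z)→(T,x,right)
state=T head=4 tape=xxyx[z]xz   (T,z)→(S,y,right)
state=S head=5 tape=xxyxy[x]z   (S,x)→(P,z,left)
state=P head=4 tape=xxyx[y]zz   (P,y)→(T,y,left)
state=T head=3 tape=xxy[x]yzz   (T,x)→(S,z,right)
state=S head=4 tape=xxyz[y]zz
M halts after 20 transitions.

20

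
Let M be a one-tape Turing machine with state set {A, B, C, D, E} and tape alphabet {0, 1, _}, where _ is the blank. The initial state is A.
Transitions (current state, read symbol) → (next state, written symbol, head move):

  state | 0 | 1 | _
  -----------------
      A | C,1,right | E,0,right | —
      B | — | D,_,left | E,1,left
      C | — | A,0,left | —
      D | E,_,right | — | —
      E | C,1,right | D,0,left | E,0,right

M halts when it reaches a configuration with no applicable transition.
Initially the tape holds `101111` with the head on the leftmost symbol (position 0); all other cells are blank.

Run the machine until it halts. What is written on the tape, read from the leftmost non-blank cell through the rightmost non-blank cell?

000001

A | [1]01111_   read 1 → write 0, move right, go to E
E | 0[0]1111_   read 0 → write 1, move right, go to C
C | 01[1]111_   read 1 → write 0, move left, go to A
A | 0[1]0111_   read 1 → write 0, move right, go to E
E | 00[0]111_   read 0 → write 1, move right, go to C
C | 001[1]11_   read 1 → write 0, move left, go to A
A | 00[1]011_   read 1 → write 0, move right, go to E
E | 000[0]11_   read 0 → write 1, move right, go to C
C | 0001[1]1_   read 1 → write 0, move left, go to A
A | 000[1]01_   read 1 → write 0, move right, go to E
E | 0000[0]1_   read 0 → write 1, move right, go to C
C | 00001[1]_   read 1 → write 0, move left, go to A
A | 0000[1]0_   read 1 → write 0, move right, go to E
E | 00000[0]_   read 0 → write 1, move right, go to C
C | 000001[_]
The non-blank tape span at halt is 000001.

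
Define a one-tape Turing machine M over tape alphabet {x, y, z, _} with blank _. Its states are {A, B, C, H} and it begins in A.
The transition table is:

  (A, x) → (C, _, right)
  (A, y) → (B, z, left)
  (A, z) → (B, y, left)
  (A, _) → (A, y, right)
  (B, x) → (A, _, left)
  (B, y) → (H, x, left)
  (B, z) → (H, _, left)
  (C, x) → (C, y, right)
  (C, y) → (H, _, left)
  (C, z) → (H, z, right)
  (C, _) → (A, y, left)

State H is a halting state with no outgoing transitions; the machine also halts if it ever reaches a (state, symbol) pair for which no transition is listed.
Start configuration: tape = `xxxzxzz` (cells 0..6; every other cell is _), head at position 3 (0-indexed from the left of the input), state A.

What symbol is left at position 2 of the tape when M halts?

A | xxx[z]xzz   read z → write y, move left, go to B
B | xx[x]yxzz   read x → write _, move left, go to A
A | x[x]_yxzz   read x → write _, move right, go to C
C | x_[_]yxzz   read _ → write y, move left, go to A
A | x[_]yyxzz   read _ → write y, move right, go to A
A | xy[y]yxzz   read y → write z, move left, go to B
B | x[y]zyxzz   read y → write x, move left, go to H
H | [x]xzyxzz
Cell 2 holds z when M halts.

z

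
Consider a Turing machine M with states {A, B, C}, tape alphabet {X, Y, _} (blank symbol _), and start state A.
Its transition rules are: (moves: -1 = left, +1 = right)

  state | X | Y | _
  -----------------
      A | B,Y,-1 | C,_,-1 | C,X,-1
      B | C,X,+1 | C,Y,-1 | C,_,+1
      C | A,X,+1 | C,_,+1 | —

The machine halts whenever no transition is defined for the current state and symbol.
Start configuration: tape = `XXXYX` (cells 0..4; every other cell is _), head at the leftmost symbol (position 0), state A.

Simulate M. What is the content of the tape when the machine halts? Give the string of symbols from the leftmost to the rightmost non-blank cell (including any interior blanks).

X__X

state=A head=0 tape=_[X]XXYX__   (A,X)→(B,Y,-1)
state=B head=-1 tape=[_]YXXYX__   (B,_)→(C,_,+1)
state=C head=0 tape=_[Y]XXYX__   (C,Y)→(C,_,+1)
state=C head=1 tape=__[X]XYX__   (C,X)→(A,X,+1)
state=A head=2 tape=__X[X]YX__   (A,X)→(B,Y,-1)
state=B head=1 tape=__[X]YYX__   (B,X)→(C,X,+1)
state=C head=2 tape=__X[Y]YX__   (C,Y)→(C,_,+1)
state=C head=3 tape=__X_[Y]X__   (C,Y)→(C,_,+1)
state=C head=4 tape=__X__[X]__   (C,X)→(A,X,+1)
state=A head=5 tape=__X__X[_]_   (A,_)→(C,X,-1)
state=C head=4 tape=__X__[X]X_   (C,X)→(A,X,+1)
state=A head=5 tape=__X__X[X]_   (A,X)→(B,Y,-1)
state=B head=4 tape=__X__[X]Y_   (B,X)→(C,X,+1)
state=C head=5 tape=__X__X[Y]_   (C,Y)→(C,_,+1)
state=C head=6 tape=__X__X_[_]
The non-blank tape span at halt is X__X.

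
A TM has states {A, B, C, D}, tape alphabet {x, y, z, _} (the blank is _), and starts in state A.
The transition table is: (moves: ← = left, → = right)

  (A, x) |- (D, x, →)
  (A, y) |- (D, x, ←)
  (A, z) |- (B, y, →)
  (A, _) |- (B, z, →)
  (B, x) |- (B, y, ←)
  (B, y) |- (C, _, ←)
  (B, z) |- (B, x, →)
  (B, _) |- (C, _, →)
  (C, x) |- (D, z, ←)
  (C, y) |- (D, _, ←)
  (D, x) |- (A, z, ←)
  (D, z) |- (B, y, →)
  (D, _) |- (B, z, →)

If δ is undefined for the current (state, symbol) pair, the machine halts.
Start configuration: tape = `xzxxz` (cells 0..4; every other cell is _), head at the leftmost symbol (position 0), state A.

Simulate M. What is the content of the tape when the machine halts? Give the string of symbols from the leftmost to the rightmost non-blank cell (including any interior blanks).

zxzzxx

state=A head=0 tape=_[x]zxxz__   (A,x)→(D,x,→)
state=D head=1 tape=_x[z]xxz__   (D,z)→(B,y,→)
state=B head=2 tape=_xy[x]xz__   (B,x)→(B,y,←)
state=B head=1 tape=_x[y]yxz__   (B,y)→(C,_,←)
state=C head=0 tape=_[x]_yxz__   (C,x)→(D,z,←)
state=D head=-1 tape=[_]z_yxz__   (D,_)→(B,z,→)
state=B head=0 tape=z[z]_yxz__   (B,z)→(B,x,→)
state=B head=1 tape=zx[_]yxz__   (B,_)→(C,_,→)
state=C head=2 tape=zx_[y]xz__   (C,y)→(D,_,←)
state=D head=1 tape=zx[_]_xz__   (D,_)→(B,z,→)
state=B head=2 tape=zxz[_]xz__   (B,_)→(C,_,→)
state=C head=3 tape=zxz_[x]z__   (C,x)→(D,z,←)
state=D head=2 tape=zxz[_]zz__   (D,_)→(B,z,→)
state=B head=3 tape=zxzz[z]z__   (B,z)→(B,x,→)
state=B head=4 tape=zxzzx[z]__   (B,z)→(B,x,→)
state=B head=5 tape=zxzzxx[_]_   (B,_)→(C,_,→)
state=C head=6 tape=zxzzxx_[_]
The non-blank tape span at halt is zxzzxx.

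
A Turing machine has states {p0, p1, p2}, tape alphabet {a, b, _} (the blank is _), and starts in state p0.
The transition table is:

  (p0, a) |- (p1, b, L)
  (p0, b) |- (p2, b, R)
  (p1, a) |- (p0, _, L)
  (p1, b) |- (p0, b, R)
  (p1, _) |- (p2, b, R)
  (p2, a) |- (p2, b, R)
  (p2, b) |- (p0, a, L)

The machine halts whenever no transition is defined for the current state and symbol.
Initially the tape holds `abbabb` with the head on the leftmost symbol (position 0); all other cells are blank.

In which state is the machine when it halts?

p0 | _[a]bbabb_   read a → write b, move L, go to p1
p1 | [_]bbbabb_   read _ → write b, move R, go to p2
p2 | b[b]bbabb_   read b → write a, move L, go to p0
p0 | [b]abbabb_   read b → write b, move R, go to p2
p2 | b[a]bbabb_   read a → write b, move R, go to p2
p2 | bb[b]babb_   read b → write a, move L, go to p0
p0 | b[b]ababb_   read b → write b, move R, go to p2
p2 | bb[a]babb_   read a → write b, move R, go to p2
p2 | bbb[b]abb_   read b → write a, move L, go to p0
p0 | bb[b]aabb_   read b → write b, move R, go to p2
p2 | bbb[a]abb_   read a → write b, move R, go to p2
p2 | bbbb[a]bb_   read a → write b, move R, go to p2
p2 | bbbbb[b]b_   read b → write a, move L, go to p0
p0 | bbbb[b]ab_   read b → write b, move R, go to p2
p2 | bbbbb[a]b_   read a → write b, move R, go to p2
p2 | bbbbbb[b]_   read b → write a, move L, go to p0
p0 | bbbbb[b]a_   read b → write b, move R, go to p2
p2 | bbbbbb[a]_   read a → write b, move R, go to p2
p2 | bbbbbbb[_]
No transition is defined for (p2, _); M halts in state p2.

p2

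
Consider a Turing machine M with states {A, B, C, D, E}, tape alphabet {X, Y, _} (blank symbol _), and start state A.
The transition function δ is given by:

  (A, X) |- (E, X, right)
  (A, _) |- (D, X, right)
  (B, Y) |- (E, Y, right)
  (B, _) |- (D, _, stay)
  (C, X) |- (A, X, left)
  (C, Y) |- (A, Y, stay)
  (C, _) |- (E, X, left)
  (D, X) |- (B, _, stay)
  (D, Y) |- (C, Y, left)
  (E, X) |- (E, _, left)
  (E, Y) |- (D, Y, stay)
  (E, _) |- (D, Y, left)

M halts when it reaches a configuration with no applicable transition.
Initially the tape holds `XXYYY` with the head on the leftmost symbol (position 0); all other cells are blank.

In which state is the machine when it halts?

A | __[X]XYYY   read X → write X, move right, go to E
E | __X[X]YYY   read X → write _, move left, go to E
E | __[X]_YYY   read X → write _, move left, go to E
E | _[_]__YYY   read _ → write Y, move left, go to D
D | [_]Y__YYY
No transition is defined for (D, _); M halts in state D.

D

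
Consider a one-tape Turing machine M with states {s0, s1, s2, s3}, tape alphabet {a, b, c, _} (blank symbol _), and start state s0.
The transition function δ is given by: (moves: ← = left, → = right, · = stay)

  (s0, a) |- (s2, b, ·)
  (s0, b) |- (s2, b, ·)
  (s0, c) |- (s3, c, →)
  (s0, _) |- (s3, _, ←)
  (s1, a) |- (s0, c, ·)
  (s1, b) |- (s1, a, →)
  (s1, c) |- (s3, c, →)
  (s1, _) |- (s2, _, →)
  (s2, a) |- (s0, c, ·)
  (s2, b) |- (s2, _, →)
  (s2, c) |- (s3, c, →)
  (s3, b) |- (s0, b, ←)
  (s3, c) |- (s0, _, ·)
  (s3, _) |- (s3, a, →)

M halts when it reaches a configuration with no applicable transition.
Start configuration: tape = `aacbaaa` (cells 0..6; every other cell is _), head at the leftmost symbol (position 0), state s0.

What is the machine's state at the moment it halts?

s3

s0 | [a]acbaaa   read a → write b, move ·, go to s2
s2 | [b]acbaaa   read b → write _, move →, go to s2
s2 | _[a]cbaaa   read a → write c, move ·, go to s0
s0 | _[c]cbaaa   read c → write c, move →, go to s3
s3 | _c[c]baaa   read c → write _, move ·, go to s0
s0 | _c[_]baaa   read _ → write _, move ←, go to s3
s3 | _[c]_baaa   read c → write _, move ·, go to s0
s0 | _[_]_baaa   read _ → write _, move ←, go to s3
s3 | [_]__baaa   read _ → write a, move →, go to s3
s3 | a[_]_baaa   read _ → write a, move →, go to s3
s3 | aa[_]baaa   read _ → write a, move →, go to s3
s3 | aaa[b]aaa   read b → write b, move ←, go to s0
s0 | aa[a]baaa   read a → write b, move ·, go to s2
s2 | aa[b]baaa   read b → write _, move →, go to s2
s2 | aa_[b]aaa   read b → write _, move →, go to s2
s2 | aa__[a]aa   read a → write c, move ·, go to s0
s0 | aa__[c]aa   read c → write c, move →, go to s3
s3 | aa__c[a]a
No transition is defined for (s3, a); M halts in state s3.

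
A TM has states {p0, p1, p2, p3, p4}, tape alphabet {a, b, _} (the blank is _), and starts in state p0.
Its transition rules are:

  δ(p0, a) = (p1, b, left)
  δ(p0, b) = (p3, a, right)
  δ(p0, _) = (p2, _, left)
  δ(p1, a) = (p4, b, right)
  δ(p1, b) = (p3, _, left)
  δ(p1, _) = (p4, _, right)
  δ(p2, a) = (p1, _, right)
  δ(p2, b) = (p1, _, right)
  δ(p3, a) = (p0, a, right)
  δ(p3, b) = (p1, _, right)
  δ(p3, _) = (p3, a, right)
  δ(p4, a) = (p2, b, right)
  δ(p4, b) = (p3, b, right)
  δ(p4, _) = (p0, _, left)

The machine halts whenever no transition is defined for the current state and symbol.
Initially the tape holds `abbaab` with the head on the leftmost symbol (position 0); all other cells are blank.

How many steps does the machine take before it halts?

15

state=p0 head=0 tape=_[a]bbaab__   (p0,a)→(p1,b,left)
state=p1 head=-1 tape=[_]bbbaab__   (p1,_)→(p4,_,right)
state=p4 head=0 tape=_[b]bbaab__   (p4,b)→(p3,b,right)
state=p3 head=1 tape=_b[b]baab__   (p3,b)→(p1,_,right)
state=p1 head=2 tape=_b_[b]aab__   (p1,b)→(p3,_,left)
state=p3 head=1 tape=_b[_]_aab__   (p3,_)→(p3,a,right)
state=p3 head=2 tape=_ba[_]aab__   (p3,_)→(p3,a,right)
state=p3 head=3 tape=_baa[a]ab__   (p3,a)→(p0,a,right)
state=p0 head=4 tape=_baaa[a]b__   (p0,a)→(p1,b,left)
state=p1 head=3 tape=_baa[a]bb__   (p1,a)→(p4,b,right)
state=p4 head=4 tape=_baab[b]b__   (p4,b)→(p3,b,right)
state=p3 head=5 tape=_baabb[b]__   (p3,b)→(p1,_,right)
state=p1 head=6 tape=_baabb_[_]_   (p1,_)→(p4,_,right)
state=p4 head=7 tape=_baabb__[_]   (p4,_)→(p0,_,left)
state=p0 head=6 tape=_baabb_[_]_   (p0,_)→(p2,_,left)
state=p2 head=5 tape=_baabb[_]__
M halts after 15 transitions.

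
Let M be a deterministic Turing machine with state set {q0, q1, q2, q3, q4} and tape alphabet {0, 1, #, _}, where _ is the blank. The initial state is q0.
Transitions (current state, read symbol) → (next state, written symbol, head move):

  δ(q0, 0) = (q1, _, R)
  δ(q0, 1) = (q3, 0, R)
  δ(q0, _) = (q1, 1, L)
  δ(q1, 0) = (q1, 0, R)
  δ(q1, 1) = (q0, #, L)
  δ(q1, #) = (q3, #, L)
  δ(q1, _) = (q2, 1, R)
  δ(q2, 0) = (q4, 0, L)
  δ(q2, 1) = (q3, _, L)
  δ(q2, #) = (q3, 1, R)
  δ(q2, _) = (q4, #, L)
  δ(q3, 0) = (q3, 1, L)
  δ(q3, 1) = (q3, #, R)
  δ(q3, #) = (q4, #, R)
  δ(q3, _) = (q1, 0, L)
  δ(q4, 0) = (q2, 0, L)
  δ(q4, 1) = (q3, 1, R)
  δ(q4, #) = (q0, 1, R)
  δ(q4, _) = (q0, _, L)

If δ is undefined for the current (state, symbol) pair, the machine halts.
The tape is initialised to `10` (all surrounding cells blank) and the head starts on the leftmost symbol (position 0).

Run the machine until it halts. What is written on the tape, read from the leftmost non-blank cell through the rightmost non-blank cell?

state=q0 head=0 tape=__[1]0____   (q0,1)→(q3,0,R)
state=q3 head=1 tape=__0[0]____   (q3,0)→(q3,1,L)
state=q3 head=0 tape=__[0]1____   (q3,0)→(q3,1,L)
state=q3 head=-1 tape=_[_]11____   (q3,_)→(q1,0,L)
state=q1 head=-2 tape=[_]011____   (q1,_)→(q2,1,R)
state=q2 head=-1 tape=1[0]11____   (q2,0)→(q4,0,L)
state=q4 head=-2 tape=[1]011____   (q4,1)→(q3,1,R)
state=q3 head=-1 tape=1[0]11____   (q3,0)→(q3,1,L)
state=q3 head=-2 tape=[1]111____   (q3,1)→(q3,#,R)
state=q3 head=-1 tape=#[1]11____   (q3,1)→(q3,#,R)
state=q3 head=0 tape=##[1]1____   (q3,1)→(q3,#,R)
state=q3 head=1 tape=###[1]____   (q3,1)→(q3,#,R)
state=q3 head=2 tape=####[_]___   (q3,_)→(q1,0,L)
state=q1 head=1 tape=###[#]0___   (q1,#)→(q3,#,L)
state=q3 head=0 tape=##[#]#0___   (q3,#)→(q4,#,R)
state=q4 head=1 tape=###[#]0___   (q4,#)→(q0,1,R)
state=q0 head=2 tape=###1[0]___   (q0,0)→(q1,_,R)
state=q1 head=3 tape=###1_[_]__   (q1,_)→(q2,1,R)
state=q2 head=4 tape=###1_1[_]_   (q2,_)→(q4,#,L)
state=q4 head=3 tape=###1_[1]#_   (q4,1)→(q3,1,R)
state=q3 head=4 tape=###1_1[#]_   (q3,#)→(q4,#,R)
state=q4 head=5 tape=###1_1#[_]   (q4,_)→(q0,_,L)
state=q0 head=4 tape=###1_1[#]_
The non-blank tape span at halt is ###1_1#.

###1_1#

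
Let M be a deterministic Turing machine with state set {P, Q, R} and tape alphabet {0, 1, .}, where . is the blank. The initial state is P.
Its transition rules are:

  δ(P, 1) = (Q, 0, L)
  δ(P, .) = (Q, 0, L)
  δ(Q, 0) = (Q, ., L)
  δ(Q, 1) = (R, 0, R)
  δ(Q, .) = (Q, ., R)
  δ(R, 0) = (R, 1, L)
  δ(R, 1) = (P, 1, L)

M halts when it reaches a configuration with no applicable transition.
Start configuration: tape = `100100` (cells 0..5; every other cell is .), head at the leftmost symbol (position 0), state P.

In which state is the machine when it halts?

state=P head=0 tape=.[1]00100   (P,1)→(Q,0,L)
state=Q head=-1 tape=[.]000100   (Q,.)→(Q,.,R)
state=Q head=0 tape=.[0]00100   (Q,0)→(Q,.,L)
state=Q head=-1 tape=[.].00100   (Q,.)→(Q,.,R)
state=Q head=0 tape=.[.]00100   (Q,.)→(Q,.,R)
state=Q head=1 tape=..[0]0100   (Q,0)→(Q,.,L)
state=Q head=0 tape=.[.].0100   (Q,.)→(Q,.,R)
state=Q head=1 tape=..[.]0100   (Q,.)→(Q,.,R)
state=Q head=2 tape=...[0]100   (Q,0)→(Q,.,L)
state=Q head=1 tape=..[.].100   (Q,.)→(Q,.,R)
state=Q head=2 tape=...[.]100   (Q,.)→(Q,.,R)
state=Q head=3 tape=....[1]00   (Q,1)→(R,0,R)
state=R head=4 tape=....0[0]0   (R,0)→(R,1,L)
state=R head=3 tape=....[0]10   (R,0)→(R,1,L)
state=R head=2 tape=...[.]110
No transition is defined for (R, .); M halts in state R.

R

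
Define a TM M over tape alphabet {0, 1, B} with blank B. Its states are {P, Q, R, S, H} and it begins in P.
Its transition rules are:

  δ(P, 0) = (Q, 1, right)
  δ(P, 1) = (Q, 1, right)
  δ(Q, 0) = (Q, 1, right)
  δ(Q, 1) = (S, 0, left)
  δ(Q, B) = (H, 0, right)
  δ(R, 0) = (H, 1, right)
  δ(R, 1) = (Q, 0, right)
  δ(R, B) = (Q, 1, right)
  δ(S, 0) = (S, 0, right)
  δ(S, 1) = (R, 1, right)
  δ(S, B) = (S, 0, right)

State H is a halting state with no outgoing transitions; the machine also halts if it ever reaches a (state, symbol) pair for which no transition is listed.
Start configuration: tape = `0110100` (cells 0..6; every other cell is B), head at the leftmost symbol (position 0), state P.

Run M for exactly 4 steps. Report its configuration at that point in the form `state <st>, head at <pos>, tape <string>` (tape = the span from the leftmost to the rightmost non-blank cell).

P | [0]110100   read 0 → write 1, move right, go to Q
Q | 1[1]10100   read 1 → write 0, move left, go to S
S | [1]010100   read 1 → write 1, move right, go to R
R | 1[0]10100   read 0 → write 1, move right, go to H
H | 11[1]0100
After 4 steps: state H, head at 2, tape 1110100.

state H, head at 2, tape 1110100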